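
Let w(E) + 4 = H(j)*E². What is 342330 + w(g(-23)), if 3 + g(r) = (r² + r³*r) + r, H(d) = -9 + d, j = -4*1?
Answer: -1021705516042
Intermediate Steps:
j = -4
g(r) = -3 + r + r² + r⁴ (g(r) = -3 + ((r² + r³*r) + r) = -3 + ((r² + r⁴) + r) = -3 + (r + r² + r⁴) = -3 + r + r² + r⁴)
w(E) = -4 - 13*E² (w(E) = -4 + (-9 - 4)*E² = -4 - 13*E²)
342330 + w(g(-23)) = 342330 + (-4 - 13*(-3 - 23 + (-23)² + (-23)⁴)²) = 342330 + (-4 - 13*(-3 - 23 + 529 + 279841)²) = 342330 + (-4 - 13*280344²) = 342330 + (-4 - 13*78592758336) = 342330 + (-4 - 1021705858368) = 342330 - 1021705858372 = -1021705516042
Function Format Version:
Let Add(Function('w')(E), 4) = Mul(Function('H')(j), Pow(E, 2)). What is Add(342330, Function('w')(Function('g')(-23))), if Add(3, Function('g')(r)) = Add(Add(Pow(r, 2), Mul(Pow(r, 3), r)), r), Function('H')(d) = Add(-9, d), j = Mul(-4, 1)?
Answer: -1021705516042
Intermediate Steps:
j = -4
Function('g')(r) = Add(-3, r, Pow(r, 2), Pow(r, 4)) (Function('g')(r) = Add(-3, Add(Add(Pow(r, 2), Mul(Pow(r, 3), r)), r)) = Add(-3, Add(Add(Pow(r, 2), Pow(r, 4)), r)) = Add(-3, Add(r, Pow(r, 2), Pow(r, 4))) = Add(-3, r, Pow(r, 2), Pow(r, 4)))
Function('w')(E) = Add(-4, Mul(-13, Pow(E, 2))) (Function('w')(E) = Add(-4, Mul(Add(-9, -4), Pow(E, 2))) = Add(-4, Mul(-13, Pow(E, 2))))
Add(342330, Function('w')(Function('g')(-23))) = Add(342330, Add(-4, Mul(-13, Pow(Add(-3, -23, Pow(-23, 2), Pow(-23, 4)), 2)))) = Add(342330, Add(-4, Mul(-13, Pow(Add(-3, -23, 529, 279841), 2)))) = Add(342330, Add(-4, Mul(-13, Pow(280344, 2)))) = Add(342330, Add(-4, Mul(-13, 78592758336))) = Add(342330, Add(-4, -1021705858368)) = Add(342330, -1021705858372) = -1021705516042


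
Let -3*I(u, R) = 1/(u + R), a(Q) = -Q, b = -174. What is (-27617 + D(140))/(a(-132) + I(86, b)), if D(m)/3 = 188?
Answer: -7141992/34849 ≈ -204.94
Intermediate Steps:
D(m) = 564 (D(m) = 3*188 = 564)
I(u, R) = -1/(3*(R + u)) (I(u, R) = -1/(3*(u + R)) = -1/(3*(R + u)))
(-27617 + D(140))/(a(-132) + I(86, b)) = (-27617 + 564)/(-1*(-132) - 1/(3*(-174) + 3*86)) = -27053/(132 - 1/(-522 + 258)) = -27053/(132 - 1/(-264)) = -27053/(132 - 1*(-1/264)) = -27053/(132 + 1/264) = -27053/34849/264 = -27053*264/34849 = -7141992/34849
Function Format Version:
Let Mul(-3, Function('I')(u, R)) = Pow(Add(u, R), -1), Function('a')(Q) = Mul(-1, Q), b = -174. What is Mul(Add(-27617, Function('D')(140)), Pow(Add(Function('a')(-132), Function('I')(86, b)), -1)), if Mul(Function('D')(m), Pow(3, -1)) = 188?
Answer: Rational(-7141992, 34849) ≈ -204.94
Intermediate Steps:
Function('D')(m) = 564 (Function('D')(m) = Mul(3, 188) = 564)
Function('I')(u, R) = Mul(Rational(-1, 3), Pow(Add(R, u), -1)) (Function('I')(u, R) = Mul(Rational(-1, 3), Pow(Add(u, R), -1)) = Mul(Rational(-1, 3), Pow(Add(R, u), -1)))
Mul(Add(-27617, Function('D')(140)), Pow(Add(Function('a')(-132), Function('I')(86, b)), -1)) = Mul(Add(-27617, 564), Pow(Add(Mul(-1, -132), Mul(-1, Pow(Add(Mul(3, -174), Mul(3, 86)), -1))), -1)) = Mul(-27053, Pow(Add(132, Mul(-1, Pow(Add(-522, 258), -1))), -1)) = Mul(-27053, Pow(Add(132, Mul(-1, Pow(-264, -1))), -1)) = Mul(-27053, Pow(Add(132, Mul(-1, Rational(-1, 264))), -1)) = Mul(-27053, Pow(Add(132, Rational(1, 264)), -1)) = Mul(-27053, Pow(Rational(34849, 264), -1)) = Mul(-27053, Rational(264, 34849)) = Rational(-7141992, 34849)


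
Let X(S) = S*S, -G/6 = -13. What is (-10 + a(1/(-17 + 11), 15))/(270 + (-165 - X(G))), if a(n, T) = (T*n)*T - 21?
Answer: 137/11958 ≈ 0.011457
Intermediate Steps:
G = 78 (G = -6*(-13) = 78)
X(S) = S**2
a(n, T) = -21 + n*T**2 (a(n, T) = n*T**2 - 21 = -21 + n*T**2)
(-10 + a(1/(-17 + 11), 15))/(270 + (-165 - X(G))) = (-10 + (-21 + 15**2/(-17 + 11)))/(270 + (-165 - 1*78**2)) = (-10 + (-21 + 225/(-6)))/(270 + (-165 - 1*6084)) = (-10 + (-21 - 1/6*225))/(270 + (-165 - 6084)) = (-10 + (-21 - 75/2))/(270 - 6249) = (-10 - 117/2)/(-5979) = -137/2*(-1/5979) = 137/11958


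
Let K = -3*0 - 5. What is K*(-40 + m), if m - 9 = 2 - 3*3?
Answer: 190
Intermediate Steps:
K = -5 (K = 0 - 5 = -5)
m = 2 (m = 9 + (2 - 3*3) = 9 + (2 - 9) = 9 - 7 = 2)
K*(-40 + m) = -5*(-40 + 2) = -5*(-38) = 190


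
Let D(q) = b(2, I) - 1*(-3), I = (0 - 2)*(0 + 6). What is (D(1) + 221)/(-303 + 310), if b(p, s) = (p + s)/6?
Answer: 667/21 ≈ 31.762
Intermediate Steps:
I = -12 (I = -2*6 = -12)
b(p, s) = p/6 + s/6 (b(p, s) = (p + s)*(⅙) = p/6 + s/6)
D(q) = 4/3 (D(q) = ((⅙)*2 + (⅙)*(-12)) - 1*(-3) = (⅓ - 2) + 3 = -5/3 + 3 = 4/3)
(D(1) + 221)/(-303 + 310) = (4/3 + 221)/(-303 + 310) = (667/3)/7 = (667/3)*(⅐) = 667/21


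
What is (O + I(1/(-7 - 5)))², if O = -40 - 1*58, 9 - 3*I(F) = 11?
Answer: 87616/9 ≈ 9735.1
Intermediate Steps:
I(F) = -⅔ (I(F) = 3 - ⅓*11 = 3 - 11/3 = -⅔)
O = -98 (O = -40 - 58 = -98)
(O + I(1/(-7 - 5)))² = (-98 - ⅔)² = (-296/3)² = 87616/9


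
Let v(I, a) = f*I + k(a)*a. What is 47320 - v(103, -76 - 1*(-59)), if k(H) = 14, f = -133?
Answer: 61257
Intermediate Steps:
v(I, a) = -133*I + 14*a
47320 - v(103, -76 - 1*(-59)) = 47320 - (-133*103 + 14*(-76 - 1*(-59))) = 47320 - (-13699 + 14*(-76 + 59)) = 47320 - (-13699 + 14*(-17)) = 47320 - (-13699 - 238) = 47320 - 1*(-13937) = 47320 + 13937 = 61257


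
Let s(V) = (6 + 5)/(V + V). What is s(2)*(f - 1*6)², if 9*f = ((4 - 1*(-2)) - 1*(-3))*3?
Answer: 99/4 ≈ 24.750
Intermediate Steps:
s(V) = 11/(2*V) (s(V) = 11/((2*V)) = 11*(1/(2*V)) = 11/(2*V))
f = 3 (f = (((4 - 1*(-2)) - 1*(-3))*3)/9 = (((4 + 2) + 3)*3)/9 = ((6 + 3)*3)/9 = (9*3)/9 = (⅑)*27 = 3)
s(2)*(f - 1*6)² = ((11/2)/2)*(3 - 1*6)² = ((11/2)*(½))*(3 - 6)² = (11/4)*(-3)² = (11/4)*9 = 99/4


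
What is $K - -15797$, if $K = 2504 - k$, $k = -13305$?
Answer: $31606$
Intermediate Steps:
$K = 15809$ ($K = 2504 - -13305 = 2504 + 13305 = 15809$)
$K - -15797 = 15809 - -15797 = 15809 + 15797 = 31606$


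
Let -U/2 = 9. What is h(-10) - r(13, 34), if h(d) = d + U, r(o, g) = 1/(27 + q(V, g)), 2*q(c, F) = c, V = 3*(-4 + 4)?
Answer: -757/27 ≈ -28.037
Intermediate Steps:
V = 0 (V = 3*0 = 0)
q(c, F) = c/2
U = -18 (U = -2*9 = -18)
r(o, g) = 1/27 (r(o, g) = 1/(27 + (½)*0) = 1/(27 + 0) = 1/27)
h(d) = -18 + d (h(d) = d - 18 = -18 + d)
h(-10) - r(13, 34) = (-18 - 10) - 1*1/27 = -28 - 1/27 = -757/27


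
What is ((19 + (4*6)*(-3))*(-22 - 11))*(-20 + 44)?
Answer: 41976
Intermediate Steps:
((19 + (4*6)*(-3))*(-22 - 11))*(-20 + 44) = ((19 + 24*(-3))*(-33))*24 = ((19 - 72)*(-33))*24 = -53*(-33)*24 = 1749*24 = 41976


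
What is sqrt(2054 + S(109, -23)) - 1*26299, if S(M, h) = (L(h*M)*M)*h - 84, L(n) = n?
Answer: -26299 + sqrt(6287019) ≈ -23792.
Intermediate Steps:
S(M, h) = -84 + M**2*h**2 (S(M, h) = ((h*M)*M)*h - 84 = ((M*h)*M)*h - 84 = (h*M**2)*h - 84 = M**2*h**2 - 84 = -84 + M**2*h**2)
sqrt(2054 + S(109, -23)) - 1*26299 = sqrt(2054 + (-84 + 109**2*(-23)**2)) - 1*26299 = sqrt(2054 + (-84 + 11881*529)) - 26299 = sqrt(2054 + (-84 + 6285049)) - 26299 = sqrt(2054 + 6284965) - 26299 = sqrt(6287019) - 26299 = -26299 + sqrt(6287019)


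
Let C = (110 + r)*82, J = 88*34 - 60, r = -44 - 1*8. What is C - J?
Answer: 1824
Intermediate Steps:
r = -52 (r = -44 - 8 = -52)
J = 2932 (J = 2992 - 60 = 2932)
C = 4756 (C = (110 - 52)*82 = 58*82 = 4756)
C - J = 4756 - 1*2932 = 4756 - 2932 = 1824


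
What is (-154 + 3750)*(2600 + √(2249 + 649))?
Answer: 9349600 + 10788*√322 ≈ 9.5432e+6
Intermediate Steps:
(-154 + 3750)*(2600 + √(2249 + 649)) = 3596*(2600 + √2898) = 3596*(2600 + 3*√322) = 9349600 + 10788*√322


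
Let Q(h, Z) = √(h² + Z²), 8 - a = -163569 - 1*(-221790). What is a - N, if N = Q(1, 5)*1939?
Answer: -58213 - 1939*√26 ≈ -68100.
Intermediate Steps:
a = -58213 (a = 8 - (-163569 - 1*(-221790)) = 8 - (-163569 + 221790) = 8 - 1*58221 = 8 - 58221 = -58213)
Q(h, Z) = √(Z² + h²)
N = 1939*√26 (N = √(5² + 1²)*1939 = √(25 + 1)*1939 = √26*1939 = 1939*√26 ≈ 9887.0)
a - N = -58213 - 1939*√26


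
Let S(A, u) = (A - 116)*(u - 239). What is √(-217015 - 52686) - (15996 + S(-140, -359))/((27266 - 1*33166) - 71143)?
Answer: 169084/77043 + I*√269701 ≈ 2.1947 + 519.33*I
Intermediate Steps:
S(A, u) = (-239 + u)*(-116 + A) (S(A, u) = (-116 + A)*(-239 + u) = (-239 + u)*(-116 + A))
√(-217015 - 52686) - (15996 + S(-140, -359))/((27266 - 1*33166) - 71143) = √(-217015 - 52686) - (15996 + (27724 - 239*(-140) - 116*(-359) - 140*(-359)))/((27266 - 1*33166) - 71143) = √(-269701) - (15996 + (27724 + 33460 + 41644 + 50260))/((27266 - 33166) - 71143) = I*√269701 - (15996 + 153088)/(-5900 - 71143) = I*√269701 - 169084/(-77043) = I*√269701 - 169084*(-1)/77043 = I*√269701 - 1*(-169084/77043) = I*√269701 + 169084/77043 = 169084/77043 + I*√269701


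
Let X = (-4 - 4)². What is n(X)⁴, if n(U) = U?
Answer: 16777216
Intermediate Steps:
X = 64 (X = (-8)² = 64)
n(X)⁴ = 64⁴ = 16777216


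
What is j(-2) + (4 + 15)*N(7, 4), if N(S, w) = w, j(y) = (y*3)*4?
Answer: 52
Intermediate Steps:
j(y) = 12*y (j(y) = (3*y)*4 = 12*y)
j(-2) + (4 + 15)*N(7, 4) = 12*(-2) + (4 + 15)*4 = -24 + 19*4 = -24 + 76 = 52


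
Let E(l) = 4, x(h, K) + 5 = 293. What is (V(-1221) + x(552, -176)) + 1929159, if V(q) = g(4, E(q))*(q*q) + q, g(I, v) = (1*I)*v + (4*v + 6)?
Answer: 58580184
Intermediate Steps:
x(h, K) = 288 (x(h, K) = -5 + 293 = 288)
g(I, v) = 6 + 4*v + I*v (g(I, v) = I*v + (6 + 4*v) = 6 + 4*v + I*v)
V(q) = q + 38*q² (V(q) = (6 + 4*4 + 4*4)*(q*q) + q = (6 + 16 + 16)*q² + q = 38*q² + q = q + 38*q²)
(V(-1221) + x(552, -176)) + 1929159 = (-1221*(1 + 38*(-1221)) + 288) + 1929159 = (-1221*(1 - 46398) + 288) + 1929159 = (-1221*(-46397) + 288) + 1929159 = (56650737 + 288) + 1929159 = 56651025 + 1929159 = 58580184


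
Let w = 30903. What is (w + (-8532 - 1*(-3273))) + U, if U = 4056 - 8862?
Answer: 20838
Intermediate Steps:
U = -4806
(w + (-8532 - 1*(-3273))) + U = (30903 + (-8532 - 1*(-3273))) - 4806 = (30903 + (-8532 + 3273)) - 4806 = (30903 - 5259) - 4806 = 25644 - 4806 = 20838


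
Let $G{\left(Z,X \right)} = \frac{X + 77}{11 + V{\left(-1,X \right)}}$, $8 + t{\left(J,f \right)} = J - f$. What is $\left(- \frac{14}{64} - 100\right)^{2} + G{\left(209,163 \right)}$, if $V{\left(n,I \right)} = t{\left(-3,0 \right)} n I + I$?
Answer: $\frac{20230543743}{2014208} \approx 10044.0$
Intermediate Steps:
$t{\left(J,f \right)} = -8 + J - f$ ($t{\left(J,f \right)} = -8 + \left(J - f\right) = -8 + J - f$)
$V{\left(n,I \right)} = I - 11 I n$ ($V{\left(n,I \right)} = \left(-8 - 3 - 0\right) n I + I = \left(-8 - 3 + 0\right) n I + I = - 11 n I + I = - 11 I n + I = I - 11 I n$)
$G{\left(Z,X \right)} = \frac{77 + X}{11 + 12 X}$ ($G{\left(Z,X \right)} = \frac{X + 77}{11 + X \left(1 - -11\right)} = \frac{77 + X}{11 + X \left(1 + 11\right)} = \frac{77 + X}{11 + X 12} = \frac{77 + X}{11 + 12 X}$)
$\left(- \frac{14}{64} - 100\right)^{2} + G{\left(209,163 \right)} = \left(- \frac{14}{64} - 100\right)^{2} + \frac{77 + 163}{11 + 12 \cdot 163} = \left(\left(-14\right) \frac{1}{64} - 100\right)^{2} + \frac{1}{11 + 1956} \cdot 240 = \left(- \frac{7}{32} - 100\right)^{2} + \frac{1}{1967} \cdot 240 = \left(- \frac{3207}{32}\right)^{2} + \frac{1}{1967} \cdot 240 = \frac{10284849}{1024} + \frac{240}{1967} = \frac{20230543743}{2014208}$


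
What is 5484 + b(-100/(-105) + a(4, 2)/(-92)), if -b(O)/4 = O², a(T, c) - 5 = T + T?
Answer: 5114972015/933156 ≈ 5481.4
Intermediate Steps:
a(T, c) = 5 + 2*T (a(T, c) = 5 + (T + T) = 5 + 2*T)
b(O) = -4*O²
5484 + b(-100/(-105) + a(4, 2)/(-92)) = 5484 - 4*(-100/(-105) + (5 + 2*4)/(-92))² = 5484 - 4*(-100*(-1/105) + (5 + 8)*(-1/92))² = 5484 - 4*(20/21 + 13*(-1/92))² = 5484 - 4*(20/21 - 13/92)² = 5484 - 4*(1567/1932)² = 5484 - 4*2455489/3732624 = 5484 - 2455489/933156 = 5114972015/933156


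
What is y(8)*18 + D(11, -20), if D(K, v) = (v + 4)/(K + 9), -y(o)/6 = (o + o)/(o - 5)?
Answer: -2884/5 ≈ -576.80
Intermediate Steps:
y(o) = -12*o/(-5 + o) (y(o) = -6*(o + o)/(o - 5) = -6*2*o/(-5 + o) = -12*o/(-5 + o))
D(K, v) = (4 + v)/(9 + K)
y(8)*18 + D(11, -20) = -12*8/(-5 + 8)*18 + (4 - 20)/(9 + 11) = -12*8/3*18 - 16/20 = -12*8*⅓*18 + (1/20)*(-16) = -32*18 - ⅘ = -576 - ⅘ = -2884/5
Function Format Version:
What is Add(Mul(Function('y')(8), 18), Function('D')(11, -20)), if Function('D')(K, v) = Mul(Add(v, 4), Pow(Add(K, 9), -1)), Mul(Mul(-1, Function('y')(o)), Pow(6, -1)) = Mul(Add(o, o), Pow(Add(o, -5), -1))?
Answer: Rational(-2884, 5) ≈ -576.80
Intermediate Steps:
Function('y')(o) = Mul(-12, o, Pow(Add(-5, o), -1)) (Function('y')(o) = Mul(-6, Mul(Add(o, o), Pow(Add(o, -5), -1))) = Mul(-6, Mul(Mul(2, o), Pow(Add(-5, o), -1))) = Mul(-6, Mul(2, o, Pow(Add(-5, o), -1))) = Mul(-12, o, Pow(Add(-5, o), -1)))
Function('D')(K, v) = Mul(Pow(Add(9, K), -1), Add(4, v)) (Function('D')(K, v) = Mul(Add(4, v), Pow(Add(9, K), -1)) = Mul(Pow(Add(9, K), -1), Add(4, v)))
Add(Mul(Function('y')(8), 18), Function('D')(11, -20)) = Add(Mul(Mul(-12, 8, Pow(Add(-5, 8), -1)), 18), Mul(Pow(Add(9, 11), -1), Add(4, -20))) = Add(Mul(Mul(-12, 8, Pow(3, -1)), 18), Mul(Pow(20, -1), -16)) = Add(Mul(Mul(-12, 8, Rational(1, 3)), 18), Mul(Rational(1, 20), -16)) = Add(Mul(-32, 18), Rational(-4, 5)) = Add(-576, Rational(-4, 5)) = Rational(-2884, 5)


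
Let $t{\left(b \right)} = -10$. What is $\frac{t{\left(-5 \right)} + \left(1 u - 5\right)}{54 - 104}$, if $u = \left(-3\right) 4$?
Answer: $\frac{27}{50} \approx 0.54$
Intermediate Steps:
$u = -12$
$\frac{t{\left(-5 \right)} + \left(1 u - 5\right)}{54 - 104} = \frac{-10 + \left(1 \left(-12\right) - 5\right)}{54 - 104} = \frac{-10 - 17}{-50} = - \frac{-10 - 17}{50} = \left(- \frac{1}{50}\right) \left(-27\right) = \frac{27}{50}$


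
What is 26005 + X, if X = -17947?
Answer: 8058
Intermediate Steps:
26005 + X = 26005 - 17947 = 8058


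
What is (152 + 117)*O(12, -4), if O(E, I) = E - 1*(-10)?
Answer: 5918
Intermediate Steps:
O(E, I) = 10 + E (O(E, I) = E + 10 = 10 + E)
(152 + 117)*O(12, -4) = (152 + 117)*(10 + 12) = 269*22 = 5918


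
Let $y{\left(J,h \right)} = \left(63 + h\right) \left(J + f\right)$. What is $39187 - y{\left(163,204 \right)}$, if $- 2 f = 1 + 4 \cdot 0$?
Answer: $- \frac{8401}{2} \approx -4200.5$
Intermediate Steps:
$f = - \frac{1}{2}$ ($f = - \frac{1 + 4 \cdot 0}{2} = - \frac{1 + 0}{2} = \left(- \frac{1}{2}\right) 1 = - \frac{1}{2} \approx -0.5$)
$y{\left(J,h \right)} = \left(63 + h\right) \left(- \frac{1}{2} + J\right)$ ($y{\left(J,h \right)} = \left(63 + h\right) \left(J - \frac{1}{2}\right) = \left(63 + h\right) \left(- \frac{1}{2} + J\right)$)
$39187 - y{\left(163,204 \right)} = 39187 - \left(- \frac{63}{2} + 63 \cdot 163 - 102 + 163 \cdot 204\right) = 39187 - \left(- \frac{63}{2} + 10269 - 102 + 33252\right) = 39187 - \frac{86775}{2} = - \frac{8401}{2}$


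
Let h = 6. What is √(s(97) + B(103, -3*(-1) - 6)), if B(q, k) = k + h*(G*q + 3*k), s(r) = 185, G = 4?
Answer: 10*√26 ≈ 50.990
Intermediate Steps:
B(q, k) = 19*k + 24*q (B(q, k) = k + 6*(4*q + 3*k) = k + 6*(3*k + 4*q) = k + (18*k + 24*q) = 19*k + 24*q)
√(s(97) + B(103, -3*(-1) - 6)) = √(185 + (19*(-3*(-1) - 6) + 24*103)) = √(185 + (19*(3 - 6) + 2472)) = √(185 + (19*(-3) + 2472)) = √(185 + (-57 + 2472)) = √(185 + 2415) = √2600 = 10*√26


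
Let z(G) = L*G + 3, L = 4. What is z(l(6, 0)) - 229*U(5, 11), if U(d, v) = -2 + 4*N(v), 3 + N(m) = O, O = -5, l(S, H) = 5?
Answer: 7809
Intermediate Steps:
N(m) = -8 (N(m) = -3 - 5 = -8)
z(G) = 3 + 4*G (z(G) = 4*G + 3 = 3 + 4*G)
U(d, v) = -34 (U(d, v) = -2 + 4*(-8) = -2 - 32 = -34)
z(l(6, 0)) - 229*U(5, 11) = (3 + 4*5) - 229*(-34) = (3 + 20) + 7786 = 23 + 7786 = 7809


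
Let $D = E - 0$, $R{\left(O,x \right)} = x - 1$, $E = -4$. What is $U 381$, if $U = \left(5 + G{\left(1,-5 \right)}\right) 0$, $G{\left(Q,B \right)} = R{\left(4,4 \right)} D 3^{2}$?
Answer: $0$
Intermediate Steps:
$R{\left(O,x \right)} = -1 + x$
$D = -4$ ($D = -4 - 0 = -4 + 0 = -4$)
$G{\left(Q,B \right)} = -108$ ($G{\left(Q,B \right)} = \left(-1 + 4\right) \left(-4\right) 3^{2} = 3 \left(-4\right) 9 = \left(-12\right) 9 = -108$)
$U = 0$ ($U = \left(5 - 108\right) 0 = \left(-103\right) 0 = 0$)
$U 381 = 0 \cdot 381 = 0$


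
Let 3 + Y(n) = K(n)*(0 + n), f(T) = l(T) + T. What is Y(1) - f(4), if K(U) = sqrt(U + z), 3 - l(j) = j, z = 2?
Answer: -6 + sqrt(3) ≈ -4.2680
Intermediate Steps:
l(j) = 3 - j
K(U) = sqrt(2 + U) (K(U) = sqrt(U + 2) = sqrt(2 + U))
f(T) = 3 (f(T) = (3 - T) + T = 3)
Y(n) = -3 + n*sqrt(2 + n) (Y(n) = -3 + sqrt(2 + n)*(0 + n) = -3 + sqrt(2 + n)*n = -3 + n*sqrt(2 + n))
Y(1) - f(4) = (-3 + 1*sqrt(2 + 1)) - 1*3 = (-3 + 1*sqrt(3)) - 3 = (-3 + sqrt(3)) - 3 = -6 + sqrt(3)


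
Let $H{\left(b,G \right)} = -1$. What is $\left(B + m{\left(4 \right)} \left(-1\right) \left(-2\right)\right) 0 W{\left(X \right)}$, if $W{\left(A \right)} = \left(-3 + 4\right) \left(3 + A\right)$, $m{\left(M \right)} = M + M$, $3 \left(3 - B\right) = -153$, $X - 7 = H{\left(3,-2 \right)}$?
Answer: $0$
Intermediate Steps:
$X = 6$ ($X = 7 - 1 = 6$)
$B = 54$ ($B = 3 - -51 = 3 + 51 = 54$)
$m{\left(M \right)} = 2 M$
$W{\left(A \right)} = 3 + A$ ($W{\left(A \right)} = 1 \left(3 + A\right) = 3 + A$)
$\left(B + m{\left(4 \right)} \left(-1\right) \left(-2\right)\right) 0 W{\left(X \right)} = \left(54 + 2 \cdot 4 \left(-1\right) \left(-2\right)\right) 0 \left(3 + 6\right) = \left(54 + 8 \left(-1\right) \left(-2\right)\right) 0 \cdot 9 = \left(54 - -16\right) 0 = \left(54 + 16\right) 0 = 70 \cdot 0 = 0$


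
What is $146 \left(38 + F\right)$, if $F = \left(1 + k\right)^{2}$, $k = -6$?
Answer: $9198$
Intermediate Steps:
$F = 25$ ($F = \left(1 - 6\right)^{2} = \left(-5\right)^{2} = 25$)
$146 \left(38 + F\right) = 146 \left(38 + 25\right) = 146 \cdot 63 = 9198$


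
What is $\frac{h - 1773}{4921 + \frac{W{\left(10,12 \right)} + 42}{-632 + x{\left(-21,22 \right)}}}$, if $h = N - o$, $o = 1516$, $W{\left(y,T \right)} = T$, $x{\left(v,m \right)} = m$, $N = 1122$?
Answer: $- \frac{660935}{1500878} \approx -0.44037$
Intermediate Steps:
$h = -394$ ($h = 1122 - 1516 = -394$)
$\frac{h - 1773}{4921 + \frac{W{\left(10,12 \right)} + 42}{-632 + x{\left(-21,22 \right)}}} = \frac{-394 - 1773}{4921 + \frac{12 + 42}{-632 + 22}} = - \frac{2167}{4921 + \frac{54}{-610}} = - \frac{2167}{4921 + 54 \left(- \frac{1}{610}\right)} = - \frac{2167}{4921 - \frac{27}{305}} = - \frac{2167}{\frac{1500878}{305}} = \left(-2167\right) \frac{305}{1500878} = - \frac{660935}{1500878}$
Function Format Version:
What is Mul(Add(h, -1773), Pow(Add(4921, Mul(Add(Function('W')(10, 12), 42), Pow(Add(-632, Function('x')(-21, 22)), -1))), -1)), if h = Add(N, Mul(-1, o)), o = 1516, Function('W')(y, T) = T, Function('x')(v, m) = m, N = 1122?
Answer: Rational(-660935, 1500878) ≈ -0.44037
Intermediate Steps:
h = -394 (h = Add(1122, Mul(-1, 1516)) = Add(1122, -1516) = -394)
Mul(Add(h, -1773), Pow(Add(4921, Mul(Add(Function('W')(10, 12), 42), Pow(Add(-632, Function('x')(-21, 22)), -1))), -1)) = Mul(Add(-394, -1773), Pow(Add(4921, Mul(Add(12, 42), Pow(Add(-632, 22), -1))), -1)) = Mul(-2167, Pow(Add(4921, Mul(54, Pow(-610, -1))), -1)) = Mul(-2167, Pow(Add(4921, Mul(54, Rational(-1, 610))), -1)) = Mul(-2167, Pow(Add(4921, Rational(-27, 305)), -1)) = Mul(-2167, Pow(Rational(1500878, 305), -1)) = Mul(-2167, Rational(305, 1500878)) = Rational(-660935, 1500878)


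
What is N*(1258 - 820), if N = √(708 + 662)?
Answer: 438*√1370 ≈ 16212.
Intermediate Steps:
N = √1370 ≈ 37.013
N*(1258 - 820) = √1370*(1258 - 820) = √1370*438 = 438*√1370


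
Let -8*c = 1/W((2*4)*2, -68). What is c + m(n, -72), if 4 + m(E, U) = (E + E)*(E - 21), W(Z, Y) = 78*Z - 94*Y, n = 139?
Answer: 2004735999/61120 ≈ 32800.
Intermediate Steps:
W(Z, Y) = -94*Y + 78*Z
c = -1/61120 (c = -1/(8*(-94*(-68) + 78*((2*4)*2))) = -1/(8*(6392 + 78*(8*2))) = -1/(8*(6392 + 78*16)) = -1/(8*(6392 + 1248)) = -⅛/7640 = -⅛*1/7640 = -1/61120 ≈ -1.6361e-5)
m(E, U) = -4 + 2*E*(-21 + E) (m(E, U) = -4 + (E + E)*(E - 21) = -4 + (2*E)*(-21 + E) = -4 + 2*E*(-21 + E))
c + m(n, -72) = -1/61120 + (-4 - 42*139 + 2*139²) = -1/61120 + (-4 - 5838 + 2*19321) = -1/61120 + (-4 - 5838 + 38642) = -1/61120 + 32800 = 2004735999/61120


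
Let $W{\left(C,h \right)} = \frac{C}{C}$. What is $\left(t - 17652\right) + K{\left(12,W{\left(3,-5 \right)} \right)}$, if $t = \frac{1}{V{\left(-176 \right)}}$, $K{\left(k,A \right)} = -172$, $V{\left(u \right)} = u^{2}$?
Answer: $- \frac{552116223}{30976} \approx -17824.0$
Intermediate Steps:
$W{\left(C,h \right)} = 1$
$t = \frac{1}{30976}$ ($t = \frac{1}{\left(-176\right)^{2}} = \frac{1}{30976} \approx 3.2283 \cdot 10^{-5}$)
$\left(t - 17652\right) + K{\left(12,W{\left(3,-5 \right)} \right)} = \left(\frac{1}{30976} - 17652\right) - 172 = - \frac{546788351}{30976} - 172 = - \frac{552116223}{30976}$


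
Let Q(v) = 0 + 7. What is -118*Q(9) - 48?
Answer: -874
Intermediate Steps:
Q(v) = 7
-118*Q(9) - 48 = -118*7 - 48 = -826 - 48 = -874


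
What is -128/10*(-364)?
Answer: 23296/5 ≈ 4659.2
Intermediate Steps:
-128/10*(-364) = -128*1/10*(-364) = -64/5*(-364) = 23296/5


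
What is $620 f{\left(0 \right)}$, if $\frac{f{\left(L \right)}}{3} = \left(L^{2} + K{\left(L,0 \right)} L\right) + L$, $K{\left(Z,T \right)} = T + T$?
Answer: $0$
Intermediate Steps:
$K{\left(Z,T \right)} = 2 T$
$f{\left(L \right)} = 3 L + 3 L^{2}$ ($f{\left(L \right)} = 3 \left(\left(L^{2} + 2 \cdot 0 L\right) + L\right) = 3 \left(\left(L^{2} + 0 L\right) + L\right) = 3 \left(\left(L^{2} + 0\right) + L\right) = 3 \left(L^{2} + L\right) = 3 \left(L + L^{2}\right) = 3 L + 3 L^{2}$)
$620 f{\left(0 \right)} = 620 \cdot 3 \cdot 0 \left(1 + 0\right) = 620 \cdot 3 \cdot 0 \cdot 1 = 620 \cdot 0 = 0$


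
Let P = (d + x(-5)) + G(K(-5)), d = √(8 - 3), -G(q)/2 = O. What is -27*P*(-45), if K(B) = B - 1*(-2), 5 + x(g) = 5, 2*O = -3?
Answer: 3645 + 1215*√5 ≈ 6361.8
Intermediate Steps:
O = -3/2 (O = (½)*(-3) = -3/2 ≈ -1.5000)
x(g) = 0 (x(g) = -5 + 5 = 0)
K(B) = 2 + B (K(B) = B + 2 = 2 + B)
G(q) = 3 (G(q) = -2*(-3/2) = 3)
d = √5 ≈ 2.2361
P = 3 + √5 (P = (√5 + 0) + 3 = √5 + 3 = 3 + √5 ≈ 5.2361)
-27*P*(-45) = -27*(3 + √5)*(-45) = (-81 - 27*√5)*(-45) = 3645 + 1215*√5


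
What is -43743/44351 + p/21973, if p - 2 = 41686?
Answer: 887739549/974524523 ≈ 0.91095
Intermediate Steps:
p = 41688 (p = 2 + 41686 = 41688)
-43743/44351 + p/21973 = -43743/44351 + 41688/21973 = 887739549/974524523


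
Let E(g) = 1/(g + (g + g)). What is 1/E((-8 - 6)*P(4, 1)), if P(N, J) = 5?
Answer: -210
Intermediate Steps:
E(g) = 1/(3*g) (E(g) = 1/(g + 2*g) = 1/(3*g))
1/E((-8 - 6)*P(4, 1)) = 1/(1/(3*(((-8 - 6)*5)))) = 1/(1/(3*((-14*5)))) = 1/((⅓)/(-70)) = 1/((⅓)*(-1/70)) = 1/(-1/210) = -210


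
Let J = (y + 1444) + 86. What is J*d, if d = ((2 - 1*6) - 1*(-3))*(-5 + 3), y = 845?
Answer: 4750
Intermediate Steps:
d = 2 (d = ((2 - 6) + 3)*(-2) = (-4 + 3)*(-2) = -1*(-2) = 2)
J = 2375 (J = (845 + 1444) + 86 = 2289 + 86 = 2375)
J*d = 2375*2 = 4750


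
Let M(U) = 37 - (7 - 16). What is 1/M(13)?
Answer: 1/46 ≈ 0.021739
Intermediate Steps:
M(U) = 46 (M(U) = 37 - 1*(-9) = 37 + 9 = 46)
1/M(13) = 1/46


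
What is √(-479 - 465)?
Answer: 4*I*√59 ≈ 30.725*I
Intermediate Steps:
√(-479 - 465) = √(-944) = 4*I*√59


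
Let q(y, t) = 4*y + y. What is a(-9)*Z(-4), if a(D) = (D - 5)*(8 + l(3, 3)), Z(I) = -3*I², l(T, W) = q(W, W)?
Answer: 15456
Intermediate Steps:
q(y, t) = 5*y
l(T, W) = 5*W
a(D) = -115 + 23*D (a(D) = (D - 5)*(8 + 5*3) = (-5 + D)*(8 + 15) = (-5 + D)*23 = -115 + 23*D)
a(-9)*Z(-4) = (-115 + 23*(-9))*(-3*(-4)²) = (-115 - 207)*(-3*16) = -322*(-48) = 15456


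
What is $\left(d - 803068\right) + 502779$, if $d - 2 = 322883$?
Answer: $22596$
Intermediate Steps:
$d = 322885$ ($d = 2 + 322883 = 322885$)
$\left(d - 803068\right) + 502779 = \left(322885 - 803068\right) + 502779 = -480183 + 502779 = 22596$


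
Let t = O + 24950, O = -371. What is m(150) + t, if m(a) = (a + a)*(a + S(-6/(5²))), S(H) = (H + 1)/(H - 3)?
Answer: 1876733/27 ≈ 69509.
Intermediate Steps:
t = 24579 (t = -371 + 24950 = 24579)
S(H) = (1 + H)/(-3 + H)
m(a) = 2*a*(-19/81 + a) (m(a) = (a + a)*(a + (1 - 6/(5²))/(-3 - 6/(5²))) = (2*a)*(a + (1 - 6/25)/(-3 - 6/25)) = (2*a)*(a + (19/25)/(-81/25)) = (2*a)*(a - 25/81*19/25) = (2*a)*(a - 19/81) = (2*a)*(-19/81 + a) = 2*a*(-19/81 + a))
m(150) + t = (2/81)*150*(-19 + 81*150) + 24579 = (2/81)*150*(-19 + 12150) + 24579 = (2/81)*150*12131 + 24579 = 1213100/27 + 24579 = 1876733/27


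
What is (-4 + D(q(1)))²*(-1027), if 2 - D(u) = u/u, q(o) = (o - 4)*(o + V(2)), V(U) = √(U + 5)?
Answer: -9243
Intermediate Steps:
V(U) = √(5 + U)
q(o) = (-4 + o)*(o + √7) (q(o) = (o - 4)*(o + √(5 + 2)) = (-4 + o)*(o + √7))
D(u) = 1 (D(u) = 2 - u/u = 2 - 1*1 = 2 - 1 = 1)
(-4 + D(q(1)))²*(-1027) = (-4 + 1)²*(-1027) = (-3)²*(-1027) = 9*(-1027) = -9243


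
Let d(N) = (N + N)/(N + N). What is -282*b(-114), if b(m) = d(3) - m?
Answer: -32430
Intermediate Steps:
d(N) = 1 (d(N) = (2*N)/((2*N)) = (2*N)*(1/(2*N)) = 1)
b(m) = 1 - m
-282*b(-114) = -282*(1 - 1*(-114)) = -282*(1 + 114) = -282*115 = -32430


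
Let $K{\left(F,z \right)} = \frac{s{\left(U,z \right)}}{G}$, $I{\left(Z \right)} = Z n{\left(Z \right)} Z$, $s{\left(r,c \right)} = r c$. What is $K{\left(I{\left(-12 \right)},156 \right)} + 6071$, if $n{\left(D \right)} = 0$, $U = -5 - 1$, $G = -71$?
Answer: $\frac{431977}{71} \approx 6084.2$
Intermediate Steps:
$U = -6$
$s{\left(r,c \right)} = c r$
$I{\left(Z \right)} = 0$ ($I{\left(Z \right)} = Z 0 Z = 0 Z = 0$)
$K{\left(F,z \right)} = \frac{6 z}{71}$ ($K{\left(F,z \right)} = \frac{z \left(-6\right)}{-71} = - 6 z \left(- \frac{1}{71}\right) = \frac{6 z}{71}$)
$K{\left(I{\left(-12 \right)},156 \right)} + 6071 = \frac{6}{71} \cdot 156 + 6071 = \frac{936}{71} + 6071 = \frac{431977}{71}$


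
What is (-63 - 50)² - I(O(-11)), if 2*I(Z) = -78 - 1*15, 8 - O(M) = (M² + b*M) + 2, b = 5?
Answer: 25631/2 ≈ 12816.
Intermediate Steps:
O(M) = 6 - M² - 5*M (O(M) = 8 - ((M² + 5*M) + 2) = 8 - (2 + M² + 5*M) = 8 + (-2 - M² - 5*M) = 6 - M² - 5*M)
I(Z) = -93/2 (I(Z) = (-78 - 1*15)/2 = (-78 - 15)/2 = (½)*(-93) = -93/2)
(-63 - 50)² - I(O(-11)) = (-63 - 50)² - 1*(-93/2) = (-113)² + 93/2 = 12769 + 93/2 = 25631/2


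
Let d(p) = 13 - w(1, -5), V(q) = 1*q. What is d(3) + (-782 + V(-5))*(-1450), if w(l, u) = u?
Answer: 1141168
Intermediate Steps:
V(q) = q
d(p) = 18 (d(p) = 13 - 1*(-5) = 13 + 5 = 18)
d(3) + (-782 + V(-5))*(-1450) = 18 + (-782 - 5)*(-1450) = 18 - 787*(-1450) = 18 + 1141150 = 1141168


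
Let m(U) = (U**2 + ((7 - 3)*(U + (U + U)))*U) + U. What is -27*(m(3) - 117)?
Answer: -81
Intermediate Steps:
m(U) = U + 13*U**2 (m(U) = (U**2 + (4*(U + 2*U))*U) + U = (U**2 + (4*(3*U))*U) + U = (U**2 + (12*U)*U) + U = (U**2 + 12*U**2) + U = 13*U**2 + U = U + 13*U**2)
-27*(m(3) - 117) = -27*(3*(1 + 13*3) - 117) = -27*(3*(1 + 39) - 117) = -27*(3*40 - 117) = -27*(120 - 117) = -27*3 = -81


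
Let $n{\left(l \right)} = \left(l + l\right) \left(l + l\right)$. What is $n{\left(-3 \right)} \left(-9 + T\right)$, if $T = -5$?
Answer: $-504$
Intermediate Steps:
$n{\left(l \right)} = 4 l^{2}$ ($n{\left(l \right)} = 2 l 2 l = 4 l^{2}$)
$n{\left(-3 \right)} \left(-9 + T\right) = 4 \left(-3\right)^{2} \left(-9 - 5\right) = 4 \cdot 9 \left(-14\right) = 36 \left(-14\right) = -504$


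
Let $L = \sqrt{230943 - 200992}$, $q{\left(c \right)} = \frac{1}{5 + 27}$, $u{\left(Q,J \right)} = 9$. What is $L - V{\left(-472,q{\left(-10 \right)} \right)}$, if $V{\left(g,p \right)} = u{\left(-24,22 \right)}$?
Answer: $-9 + \sqrt{29951} \approx 164.06$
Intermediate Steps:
$q{\left(c \right)} = \frac{1}{32}$
$V{\left(g,p \right)} = 9$
$L = \sqrt{29951} \approx 173.06$
$L - V{\left(-472,q{\left(-10 \right)} \right)} = \sqrt{29951} - 9 = -9 + \sqrt{29951}$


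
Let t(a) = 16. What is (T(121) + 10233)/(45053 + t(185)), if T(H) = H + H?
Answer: 10475/45069 ≈ 0.23242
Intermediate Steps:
T(H) = 2*H
(T(121) + 10233)/(45053 + t(185)) = (2*121 + 10233)/(45053 + 16) = (242 + 10233)/45069 = 10475*(1/45069) = 10475/45069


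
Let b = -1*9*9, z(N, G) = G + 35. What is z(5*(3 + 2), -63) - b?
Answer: 53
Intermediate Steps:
z(N, G) = 35 + G
b = -81 (b = -9*9 = -81)
z(5*(3 + 2), -63) - b = (35 - 63) - 1*(-81) = -28 + 81 = 53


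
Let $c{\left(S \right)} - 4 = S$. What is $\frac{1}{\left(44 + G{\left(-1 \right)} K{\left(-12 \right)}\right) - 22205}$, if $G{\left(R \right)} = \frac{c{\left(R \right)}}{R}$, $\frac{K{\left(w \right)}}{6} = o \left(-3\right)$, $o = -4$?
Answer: $- \frac{1}{22377} \approx -4.4689 \cdot 10^{-5}$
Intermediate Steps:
$c{\left(S \right)} = 4 + S$
$K{\left(w \right)} = 72$ ($K{\left(w \right)} = 6 \left(\left(-4\right) \left(-3\right)\right) = 6 \cdot 12 = 72$)
$G{\left(R \right)} = \frac{4 + R}{R}$
$\frac{1}{\left(44 + G{\left(-1 \right)} K{\left(-12 \right)}\right) - 22205} = \frac{1}{\left(44 + \frac{4 - 1}{-1} \cdot 72\right) - 22205} = \frac{1}{\left(44 + \left(-1\right) 3 \cdot 72\right) - 22205} = \frac{1}{\left(44 - 216\right) - 22205} = \frac{1}{-172 - 22205} = \frac{1}{-22377} = - \frac{1}{22377}$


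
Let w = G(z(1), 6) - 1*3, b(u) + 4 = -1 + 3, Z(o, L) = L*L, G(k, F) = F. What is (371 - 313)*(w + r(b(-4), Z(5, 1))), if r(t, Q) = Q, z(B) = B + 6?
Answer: 232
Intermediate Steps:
z(B) = 6 + B
Z(o, L) = L**2
b(u) = -2 (b(u) = -4 + (-1 + 3) = -4 + 2 = -2)
w = 3 (w = 6 - 1*3 = 6 - 3 = 3)
(371 - 313)*(w + r(b(-4), Z(5, 1))) = (371 - 313)*(3 + 1**2) = 58*(3 + 1) = 58*4 = 232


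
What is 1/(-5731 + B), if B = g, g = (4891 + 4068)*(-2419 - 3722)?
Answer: -1/55022950 ≈ -1.8174e-8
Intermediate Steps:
g = -55017219 (g = 8959*(-6141) = -55017219)
B = -55017219
1/(-5731 + B) = 1/(-5731 - 55017219) = 1/(-55022950) = -1/55022950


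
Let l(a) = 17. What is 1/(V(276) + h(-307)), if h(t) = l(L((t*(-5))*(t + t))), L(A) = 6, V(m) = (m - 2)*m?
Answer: 1/75641 ≈ 1.3220e-5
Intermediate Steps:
V(m) = m*(-2 + m) (V(m) = (-2 + m)*m = m*(-2 + m))
h(t) = 17
1/(V(276) + h(-307)) = 1/(276*(-2 + 276) + 17) = 1/(276*274 + 17) = 1/(75624 + 17) = 1/75641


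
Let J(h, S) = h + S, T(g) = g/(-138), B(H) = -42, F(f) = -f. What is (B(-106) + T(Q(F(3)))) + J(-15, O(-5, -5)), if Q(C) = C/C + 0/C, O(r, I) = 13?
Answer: -6073/138 ≈ -44.007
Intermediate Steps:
Q(C) = 1 (Q(C) = 1 + 0 = 1)
T(g) = -g/138 (T(g) = g*(-1/138) = -g/138)
J(h, S) = S + h
(B(-106) + T(Q(F(3)))) + J(-15, O(-5, -5)) = (-42 - 1/138*1) + (13 - 15) = (-42 - 1/138) - 2 = -5797/138 - 2 = -6073/138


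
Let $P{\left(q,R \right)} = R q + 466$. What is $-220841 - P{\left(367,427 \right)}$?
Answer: $-378016$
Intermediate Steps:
$P{\left(q,R \right)} = 466 + R q$
$-220841 - P{\left(367,427 \right)} = -220841 - \left(466 + 427 \cdot 367\right) = -220841 - \left(466 + 156709\right) = -220841 - 157175 = -378016$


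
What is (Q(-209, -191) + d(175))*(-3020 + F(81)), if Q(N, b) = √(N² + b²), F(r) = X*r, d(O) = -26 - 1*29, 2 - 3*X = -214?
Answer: -154660 + 2812*√80162 ≈ 6.4150e+5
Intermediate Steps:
X = 72 (X = ⅔ - ⅓*(-214) = ⅔ + 214/3 = 72)
d(O) = -55 (d(O) = -26 - 29 = -55)
F(r) = 72*r
(Q(-209, -191) + d(175))*(-3020 + F(81)) = (√((-209)² + (-191)²) - 55)*(-3020 + 72*81) = (√(43681 + 36481) - 55)*(-3020 + 5832) = (√80162 - 55)*2812 = (-55 + √80162)*2812 = -154660 + 2812*√80162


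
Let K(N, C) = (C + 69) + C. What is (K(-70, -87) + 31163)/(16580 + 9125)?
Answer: 586/485 ≈ 1.2082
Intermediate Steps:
K(N, C) = 69 + 2*C (K(N, C) = (69 + C) + C = 69 + 2*C)
(K(-70, -87) + 31163)/(16580 + 9125) = ((69 + 2*(-87)) + 31163)/(16580 + 9125) = ((69 - 174) + 31163)/25705 = (-105 + 31163)*(1/25705) = 31058*(1/25705) = 586/485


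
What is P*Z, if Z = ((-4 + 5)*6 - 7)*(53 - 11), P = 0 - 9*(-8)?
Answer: -3024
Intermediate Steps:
P = 72 (P = 0 + 72 = 72)
Z = -42 (Z = (1*6 - 7)*42 = (6 - 7)*42 = -1*42 = -42)
P*Z = 72*(-42) = -3024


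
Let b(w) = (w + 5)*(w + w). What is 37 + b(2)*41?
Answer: 1185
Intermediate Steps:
b(w) = 2*w*(5 + w) (b(w) = (5 + w)*(2*w) = 2*w*(5 + w))
37 + b(2)*41 = 37 + (2*2*(5 + 2))*41 = 37 + (2*2*7)*41 = 37 + 28*41 = 37 + 1148 = 1185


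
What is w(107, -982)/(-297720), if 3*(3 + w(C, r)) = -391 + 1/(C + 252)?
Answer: 143599/320644440 ≈ 0.00044785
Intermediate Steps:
w(C, r) = -400/3 + 1/(3*(252 + C)) (w(C, r) = -3 + (-391 + 1/(C + 252))/3 = -3 + (-391 + 1/(252 + C))/3 = -3 + (-391/3 + 1/(3*(252 + C))) = -400/3 + 1/(3*(252 + C)))
w(107, -982)/(-297720) = ((-100799 - 400*107)/(3*(252 + 107)))/(-297720) = ((⅓)*(-100799 - 42800)/359)*(-1/297720) = ((⅓)*(1/359)*(-143599))*(-1/297720) = -143599/1077*(-1/297720) = 143599/320644440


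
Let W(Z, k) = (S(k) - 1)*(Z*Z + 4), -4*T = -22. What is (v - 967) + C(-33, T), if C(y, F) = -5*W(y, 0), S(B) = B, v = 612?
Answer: 5110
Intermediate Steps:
T = 11/2 (T = -¼*(-22) = 11/2 ≈ 5.5000)
W(Z, k) = (-1 + k)*(4 + Z²) (W(Z, k) = (k - 1)*(Z*Z + 4) = (-1 + k)*(Z² + 4) = (-1 + k)*(4 + Z²))
C(y, F) = 20 + 5*y² (C(y, F) = -5*(-4 - y² + 4*0 + 0*y²) = -5*(-4 - y² + 0 + 0) = -5*(-4 - y²) = 20 + 5*y²)
(v - 967) + C(-33, T) = (612 - 967) + (20 + 5*(-33)²) = -355 + (20 + 5*1089) = -355 + (20 + 5445) = -355 + 5465 = 5110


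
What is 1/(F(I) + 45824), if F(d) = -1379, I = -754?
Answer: 1/44445 ≈ 2.2500e-5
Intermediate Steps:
1/(F(I) + 45824) = 1/(-1379 + 45824) = 1/44445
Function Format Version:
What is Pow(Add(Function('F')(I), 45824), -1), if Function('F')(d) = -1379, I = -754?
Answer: Rational(1, 44445) ≈ 2.2500e-5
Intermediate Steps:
Pow(Add(Function('F')(I), 45824), -1) = Pow(Add(-1379, 45824), -1) = Pow(44445, -1) = Rational(1, 44445)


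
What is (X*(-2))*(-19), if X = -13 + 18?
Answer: 190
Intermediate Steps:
X = 5
(X*(-2))*(-19) = (5*(-2))*(-19) = -10*(-19) = 190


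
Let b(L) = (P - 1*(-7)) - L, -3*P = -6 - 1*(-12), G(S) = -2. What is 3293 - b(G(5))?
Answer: 3286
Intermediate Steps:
P = -2 (P = -(-6 - 1*(-12))/3 = -(-6 + 12)/3 = -1/3*6 = -2)
b(L) = 5 - L (b(L) = (-2 - 1*(-7)) - L = (-2 + 7) - L = 5 - L)
3293 - b(G(5)) = 3293 - (5 - 1*(-2)) = 3293 - (5 + 2) = 3293 - 1*7 = 3293 - 7 = 3286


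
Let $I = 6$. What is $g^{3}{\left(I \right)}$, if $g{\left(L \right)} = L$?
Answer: $216$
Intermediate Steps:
$g^{3}{\left(I \right)} = 6^{3} = 216$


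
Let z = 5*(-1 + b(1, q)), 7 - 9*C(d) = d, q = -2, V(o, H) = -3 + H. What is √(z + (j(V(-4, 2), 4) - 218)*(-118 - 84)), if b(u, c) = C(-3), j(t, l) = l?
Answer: √389057/3 ≈ 207.91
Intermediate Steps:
C(d) = 7/9 - d/9
b(u, c) = 10/9 (b(u, c) = 7/9 - ⅑*(-3) = 7/9 + ⅓ = 10/9)
z = 5/9 (z = 5*(-1 + 10/9) = 5*(⅑) = 5/9 ≈ 0.55556)
√(z + (j(V(-4, 2), 4) - 218)*(-118 - 84)) = √(5/9 + (4 - 218)*(-118 - 84)) = √(5/9 - 214*(-202)) = √(5/9 + 43228) = √(389057/9) = √389057/3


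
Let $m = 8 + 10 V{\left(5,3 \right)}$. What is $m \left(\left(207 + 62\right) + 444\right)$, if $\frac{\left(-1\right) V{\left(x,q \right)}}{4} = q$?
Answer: $-79856$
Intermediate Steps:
$V{\left(x,q \right)} = - 4 q$
$m = -112$ ($m = 8 + 10 \left(\left(-4\right) 3\right) = 8 + 10 \left(-12\right) = 8 - 120 = -112$)
$m \left(\left(207 + 62\right) + 444\right) = - 112 \left(\left(207 + 62\right) + 444\right) = - 112 \left(269 + 444\right) = \left(-112\right) 713 = -79856$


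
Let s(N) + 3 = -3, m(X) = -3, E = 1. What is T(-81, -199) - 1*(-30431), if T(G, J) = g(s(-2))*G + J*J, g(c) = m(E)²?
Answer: 69303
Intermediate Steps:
s(N) = -6 (s(N) = -3 - 3 = -6)
g(c) = 9 (g(c) = (-3)² = 9)
T(G, J) = J² + 9*G (T(G, J) = 9*G + J*J = 9*G + J² = J² + 9*G)
T(-81, -199) - 1*(-30431) = ((-199)² + 9*(-81)) - 1*(-30431) = (39601 - 729) + 30431 = 38872 + 30431 = 69303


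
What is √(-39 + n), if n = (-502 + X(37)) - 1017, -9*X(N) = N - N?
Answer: I*√1558 ≈ 39.471*I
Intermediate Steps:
X(N) = 0 (X(N) = -(N - N)/9 = -⅑*0 = 0)
n = -1519 (n = (-502 + 0) - 1017 = -502 - 1017 = -1519)
√(-39 + n) = √(-39 - 1519) = √(-1558) = I*√1558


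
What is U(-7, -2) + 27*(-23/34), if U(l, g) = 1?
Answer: -587/34 ≈ -17.265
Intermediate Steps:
U(-7, -2) + 27*(-23/34) = 1 + 27*(-23/34) = 1 - 621/34 = -587/34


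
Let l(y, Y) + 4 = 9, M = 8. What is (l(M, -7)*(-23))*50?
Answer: -5750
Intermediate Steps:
l(y, Y) = 5 (l(y, Y) = -4 + 9 = 5)
(l(M, -7)*(-23))*50 = (5*(-23))*50 = -115*50 = -5750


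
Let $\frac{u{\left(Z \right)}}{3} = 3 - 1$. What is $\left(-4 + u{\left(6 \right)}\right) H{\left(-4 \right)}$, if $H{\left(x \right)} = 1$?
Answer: $2$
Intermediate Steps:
$u{\left(Z \right)} = 6$ ($u{\left(Z \right)} = 3 \left(3 - 1\right) = 3 \cdot 2 = 6$)
$\left(-4 + u{\left(6 \right)}\right) H{\left(-4 \right)} = \left(-4 + 6\right) 1 = 2 \cdot 1 = 2$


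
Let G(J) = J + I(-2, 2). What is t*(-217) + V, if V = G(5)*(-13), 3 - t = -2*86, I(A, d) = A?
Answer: -38014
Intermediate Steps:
t = 175 (t = 3 - (-2)*86 = 3 - 1*(-172) = 3 + 172 = 175)
G(J) = -2 + J (G(J) = J - 2 = -2 + J)
V = -39 (V = (-2 + 5)*(-13) = 3*(-13) = -39)
t*(-217) + V = 175*(-217) - 39 = -37975 - 39 = -38014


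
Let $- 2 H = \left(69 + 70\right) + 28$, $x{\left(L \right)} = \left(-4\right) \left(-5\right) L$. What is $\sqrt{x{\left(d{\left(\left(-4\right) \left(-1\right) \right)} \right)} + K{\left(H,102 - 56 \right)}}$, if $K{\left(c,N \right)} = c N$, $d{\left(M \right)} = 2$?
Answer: $i \sqrt{3801} \approx 61.652 i$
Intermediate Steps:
$x{\left(L \right)} = 20 L$
$H = - \frac{167}{2}$ ($H = - \frac{\left(69 + 70\right) + 28}{2} = - \frac{139 + 28}{2} = \left(- \frac{1}{2}\right) 167 = - \frac{167}{2} \approx -83.5$)
$K{\left(c,N \right)} = N c$
$\sqrt{x{\left(d{\left(\left(-4\right) \left(-1\right) \right)} \right)} + K{\left(H,102 - 56 \right)}} = \sqrt{20 \cdot 2 + \left(102 - 56\right) \left(- \frac{167}{2}\right)} = \sqrt{40 + \left(102 - 56\right) \left(- \frac{167}{2}\right)} = \sqrt{40 + 46 \left(- \frac{167}{2}\right)} = \sqrt{40 - 3841} = \sqrt{-3801} = i \sqrt{3801}$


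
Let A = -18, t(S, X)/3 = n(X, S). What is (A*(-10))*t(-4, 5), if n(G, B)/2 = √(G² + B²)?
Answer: 1080*√41 ≈ 6915.4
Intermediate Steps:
n(G, B) = 2*√(B² + G²) (n(G, B) = 2*√(G² + B²) = 2*√(B² + G²))
t(S, X) = 6*√(S² + X²) (t(S, X) = 3*(2*√(S² + X²)) = 6*√(S² + X²))
(A*(-10))*t(-4, 5) = (-18*(-10))*(6*√((-4)² + 5²)) = 180*(6*√(16 + 25)) = 180*(6*√41) = 1080*√41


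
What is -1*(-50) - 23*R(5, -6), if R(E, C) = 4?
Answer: -42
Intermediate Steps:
-1*(-50) - 23*R(5, -6) = -1*(-50) - 23*4 = 50 - 92 = -42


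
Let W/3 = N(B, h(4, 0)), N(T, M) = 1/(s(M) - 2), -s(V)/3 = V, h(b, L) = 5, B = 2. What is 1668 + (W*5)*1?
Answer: 28341/17 ≈ 1667.1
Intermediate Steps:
s(V) = -3*V
N(T, M) = 1/(-2 - 3*M) (N(T, M) = 1/(-3*M - 2) = 1/(-2 - 3*M))
W = -3/17 (W = 3*(-1/(2 + 3*5)) = 3*(-1/(2 + 15)) = 3*(-1/17) = -3/17 ≈ -0.17647)
1668 + (W*5)*1 = 1668 - 3/17*5*1 = 1668 - 15/17*1 = 1668 - 15/17 = 28341/17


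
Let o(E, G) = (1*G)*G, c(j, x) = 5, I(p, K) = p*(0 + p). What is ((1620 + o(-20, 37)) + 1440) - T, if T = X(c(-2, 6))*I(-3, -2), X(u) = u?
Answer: 4384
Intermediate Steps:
I(p, K) = p² (I(p, K) = p*p = p²)
o(E, G) = G² (o(E, G) = G*G = G²)
T = 45 (T = 5*(-3)² = 5*9 = 45)
((1620 + o(-20, 37)) + 1440) - T = ((1620 + 37²) + 1440) - 1*45 = ((1620 + 1369) + 1440) - 45 = (2989 + 1440) - 45 = 4429 - 45 = 4384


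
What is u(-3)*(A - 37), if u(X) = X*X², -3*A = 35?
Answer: 1314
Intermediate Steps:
A = -35/3 (A = -⅓*35 = -35/3 ≈ -11.667)
u(X) = X³
u(-3)*(A - 37) = (-3)³*(-35/3 - 37) = -27*(-146/3) = 1314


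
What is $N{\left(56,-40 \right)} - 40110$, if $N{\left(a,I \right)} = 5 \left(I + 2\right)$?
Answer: $-40300$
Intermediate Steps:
$N{\left(a,I \right)} = 10 + 5 I$ ($N{\left(a,I \right)} = 5 \left(2 + I\right) = 10 + 5 I$)
$N{\left(56,-40 \right)} - 40110 = \left(10 + 5 \left(-40\right)\right) - 40110 = \left(10 - 200\right) - 40110 = -190 - 40110 = -40300$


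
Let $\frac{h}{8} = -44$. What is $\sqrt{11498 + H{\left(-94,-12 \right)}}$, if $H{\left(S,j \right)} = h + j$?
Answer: $\sqrt{11134} \approx 105.52$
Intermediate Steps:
$h = -352$ ($h = 8 \left(-44\right) = -352$)
$H{\left(S,j \right)} = -352 + j$
$\sqrt{11498 + H{\left(-94,-12 \right)}} = \sqrt{11498 - 364} = \sqrt{11134}$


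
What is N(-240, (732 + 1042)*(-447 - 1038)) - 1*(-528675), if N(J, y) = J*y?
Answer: 632782275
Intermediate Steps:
N(-240, (732 + 1042)*(-447 - 1038)) - 1*(-528675) = -240*(732 + 1042)*(-447 - 1038) - 1*(-528675) = -425760*(-1485) + 528675 = -240*(-2634390) + 528675 = 632253600 + 528675 = 632782275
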